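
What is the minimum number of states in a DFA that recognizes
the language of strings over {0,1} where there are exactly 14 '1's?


States: count = 0, 1, ..., 14 (that's 15 states), plus a dead state for count > 14.
Total: 15 + 1 = 16. Accept = count-14 state.

16


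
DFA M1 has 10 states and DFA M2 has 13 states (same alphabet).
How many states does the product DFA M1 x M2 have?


Product construction pairs every M1 state with every M2 state.
10 * 13 = 130

130


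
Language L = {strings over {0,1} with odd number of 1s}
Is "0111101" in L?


count('1') = 5; 5 mod 2 = 1

Yes, "0111101" is in L


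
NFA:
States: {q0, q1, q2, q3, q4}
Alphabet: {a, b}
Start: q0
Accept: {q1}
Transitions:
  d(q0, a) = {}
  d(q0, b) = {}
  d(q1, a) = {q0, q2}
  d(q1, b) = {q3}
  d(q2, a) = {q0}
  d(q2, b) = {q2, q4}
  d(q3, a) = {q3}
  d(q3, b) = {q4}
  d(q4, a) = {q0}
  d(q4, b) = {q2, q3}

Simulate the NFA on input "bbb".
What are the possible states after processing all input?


Start: {q0}
  --b--> {}
  --b--> {}
  --b--> {}

{} (empty set, no valid transitions)


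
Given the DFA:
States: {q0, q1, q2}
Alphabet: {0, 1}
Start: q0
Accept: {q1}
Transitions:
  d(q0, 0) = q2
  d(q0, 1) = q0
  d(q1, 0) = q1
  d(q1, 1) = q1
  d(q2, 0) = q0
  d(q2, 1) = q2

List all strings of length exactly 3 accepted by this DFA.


All strings of length 3: 8 total
Accepted: 0

None


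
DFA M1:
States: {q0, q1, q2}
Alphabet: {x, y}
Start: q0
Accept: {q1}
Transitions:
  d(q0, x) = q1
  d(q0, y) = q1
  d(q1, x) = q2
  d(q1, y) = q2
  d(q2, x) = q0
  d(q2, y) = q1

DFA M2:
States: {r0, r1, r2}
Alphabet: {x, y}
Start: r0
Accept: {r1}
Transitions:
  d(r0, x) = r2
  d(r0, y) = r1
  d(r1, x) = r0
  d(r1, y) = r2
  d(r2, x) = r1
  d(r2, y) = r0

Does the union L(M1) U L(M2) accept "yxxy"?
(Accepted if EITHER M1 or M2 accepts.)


M1: final=q1 accepted=True
M2: final=r0 accepted=False

Yes, union accepts


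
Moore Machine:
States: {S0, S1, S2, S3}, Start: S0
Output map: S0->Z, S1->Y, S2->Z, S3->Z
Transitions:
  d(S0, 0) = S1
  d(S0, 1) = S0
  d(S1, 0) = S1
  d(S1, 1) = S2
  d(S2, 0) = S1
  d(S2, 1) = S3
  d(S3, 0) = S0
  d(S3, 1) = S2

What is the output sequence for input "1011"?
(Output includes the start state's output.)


Start: S0 (output Z)
  --1--> S0 (output Z)
  --0--> S1 (output Y)
  --1--> S2 (output Z)
  --1--> S3 (output Z)

"ZZYZZ"


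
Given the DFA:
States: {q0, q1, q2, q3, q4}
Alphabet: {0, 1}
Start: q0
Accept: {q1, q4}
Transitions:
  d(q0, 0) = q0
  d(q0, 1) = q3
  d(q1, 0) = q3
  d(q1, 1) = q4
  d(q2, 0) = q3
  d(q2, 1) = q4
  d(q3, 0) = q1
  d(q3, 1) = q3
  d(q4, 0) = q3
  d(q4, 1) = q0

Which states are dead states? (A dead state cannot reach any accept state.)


Forward reachability from each state:
  q0 -> reaches accept state q1 (live)
  q1 -> reaches accept state q1 (live)
  q2 -> reaches accept state q1 (live)
  q3 -> reaches accept state q1 (live)
  q4 -> reaches accept state q1 (live)

None (all states can reach an accept state)


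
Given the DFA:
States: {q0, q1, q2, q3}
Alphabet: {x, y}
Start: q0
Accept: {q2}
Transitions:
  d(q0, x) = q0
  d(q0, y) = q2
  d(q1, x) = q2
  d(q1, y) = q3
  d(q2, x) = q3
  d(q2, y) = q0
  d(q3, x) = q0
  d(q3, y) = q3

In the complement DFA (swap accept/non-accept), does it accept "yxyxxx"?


Trace: q0 -> q2 -> q3 -> q3 -> q0 -> q0 -> q0
Final: q0
Original accept: {q2}
Complement: q0 is not in original accept

Yes, complement accepts (original rejects)


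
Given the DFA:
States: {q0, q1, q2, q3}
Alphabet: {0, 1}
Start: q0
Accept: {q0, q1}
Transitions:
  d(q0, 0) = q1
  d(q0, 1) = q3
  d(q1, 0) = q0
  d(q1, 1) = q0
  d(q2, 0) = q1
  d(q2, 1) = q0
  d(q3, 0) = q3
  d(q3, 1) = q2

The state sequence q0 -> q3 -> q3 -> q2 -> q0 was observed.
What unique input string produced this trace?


Trace back each transition to find the symbol:
  q0 --[1]--> q3
  q3 --[0]--> q3
  q3 --[1]--> q2
  q2 --[1]--> q0

"1011"


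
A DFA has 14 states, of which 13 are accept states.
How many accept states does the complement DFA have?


Complement swaps accept and non-accept states.
14 - 13 = 1

1


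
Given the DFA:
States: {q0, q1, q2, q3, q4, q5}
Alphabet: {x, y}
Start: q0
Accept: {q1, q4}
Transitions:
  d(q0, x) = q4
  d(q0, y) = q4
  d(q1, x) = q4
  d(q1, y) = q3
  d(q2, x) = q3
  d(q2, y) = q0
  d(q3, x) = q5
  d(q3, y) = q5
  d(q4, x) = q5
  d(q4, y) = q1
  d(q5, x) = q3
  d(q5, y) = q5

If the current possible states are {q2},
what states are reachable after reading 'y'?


Apply transition on 'y' from each current state:
  d(q2, y) = q0

{q0}


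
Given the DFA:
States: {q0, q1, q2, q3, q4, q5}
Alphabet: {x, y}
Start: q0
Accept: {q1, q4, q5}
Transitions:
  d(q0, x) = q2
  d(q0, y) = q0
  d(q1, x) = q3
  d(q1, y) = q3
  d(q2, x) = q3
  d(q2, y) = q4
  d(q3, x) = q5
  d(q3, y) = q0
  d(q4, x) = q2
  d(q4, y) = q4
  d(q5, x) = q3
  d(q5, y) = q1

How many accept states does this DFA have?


Accept states listed: {q1, q4, q5}
Counting: q1(1) q4(2) q5(3)

3


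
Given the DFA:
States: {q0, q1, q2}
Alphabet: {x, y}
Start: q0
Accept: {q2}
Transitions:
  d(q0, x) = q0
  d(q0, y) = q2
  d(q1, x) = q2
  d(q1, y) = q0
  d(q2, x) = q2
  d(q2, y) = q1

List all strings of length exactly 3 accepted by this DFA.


All strings of length 3: 8 total
Accepted: 4

"xxy", "xyx", "yxx", "yyx"


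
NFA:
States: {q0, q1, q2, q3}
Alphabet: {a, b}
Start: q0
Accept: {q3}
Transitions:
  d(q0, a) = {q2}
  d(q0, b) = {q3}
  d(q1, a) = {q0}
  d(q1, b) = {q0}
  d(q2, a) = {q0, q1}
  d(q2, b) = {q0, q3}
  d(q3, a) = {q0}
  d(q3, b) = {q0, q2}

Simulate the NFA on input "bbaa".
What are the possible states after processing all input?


Start: {q0}
  --b--> {q3}
  --b--> {q0, q2}
  --a--> {q0, q1, q2}
  --a--> {q0, q1, q2}

{q0, q1, q2}


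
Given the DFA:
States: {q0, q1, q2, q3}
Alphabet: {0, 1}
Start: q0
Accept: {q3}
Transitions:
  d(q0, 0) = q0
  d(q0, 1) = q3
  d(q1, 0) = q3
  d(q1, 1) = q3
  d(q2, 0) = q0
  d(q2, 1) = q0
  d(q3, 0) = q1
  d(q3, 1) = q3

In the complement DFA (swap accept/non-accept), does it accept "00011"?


Trace: q0 -> q0 -> q0 -> q0 -> q3 -> q3
Final: q3
Original accept: {q3}
Complement: q3 is in original accept

No, complement rejects (original accepts)


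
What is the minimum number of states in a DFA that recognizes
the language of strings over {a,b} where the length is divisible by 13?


States track (length) mod 13.
Need 13 states: one per remainder 0..12; accept = remainder 0.

13


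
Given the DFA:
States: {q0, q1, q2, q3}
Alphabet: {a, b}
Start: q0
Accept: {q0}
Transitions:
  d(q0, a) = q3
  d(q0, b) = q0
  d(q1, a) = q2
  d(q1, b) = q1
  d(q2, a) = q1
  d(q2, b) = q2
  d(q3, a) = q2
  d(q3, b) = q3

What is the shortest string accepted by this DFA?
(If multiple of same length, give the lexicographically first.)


BFS by string length (lex-first path to each state shown):
  len 0: q0<-""
Found accept state at length 0.

"" (empty string)


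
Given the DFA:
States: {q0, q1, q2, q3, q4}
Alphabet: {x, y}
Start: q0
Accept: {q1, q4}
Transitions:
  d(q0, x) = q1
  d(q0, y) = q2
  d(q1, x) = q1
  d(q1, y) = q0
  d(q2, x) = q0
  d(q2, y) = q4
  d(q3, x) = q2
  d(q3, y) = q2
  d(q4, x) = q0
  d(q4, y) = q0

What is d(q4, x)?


Looking up transition d(q4, x)

q0


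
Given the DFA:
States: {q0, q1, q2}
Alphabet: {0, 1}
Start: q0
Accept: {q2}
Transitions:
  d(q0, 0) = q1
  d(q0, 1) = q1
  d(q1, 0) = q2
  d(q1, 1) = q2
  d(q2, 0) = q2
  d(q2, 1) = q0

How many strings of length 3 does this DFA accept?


Enumerating all length-3 strings:
  "000" -> q2 [accept]
  "001" -> q0 [reject]
  "010" -> q2 [accept]
  "011" -> q0 [reject]
  "100" -> q2 [accept]
  "101" -> q0 [reject]
  "110" -> q2 [accept]
  "111" -> q0 [reject]

4 out of 8


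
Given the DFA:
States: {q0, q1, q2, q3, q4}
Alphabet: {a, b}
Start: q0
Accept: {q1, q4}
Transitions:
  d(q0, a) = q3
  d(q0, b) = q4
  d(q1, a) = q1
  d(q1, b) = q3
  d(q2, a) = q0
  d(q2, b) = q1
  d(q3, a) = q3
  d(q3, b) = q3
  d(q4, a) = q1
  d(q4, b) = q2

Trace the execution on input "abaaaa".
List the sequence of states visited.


Input: abaaaa
d(q0, a) = q3
d(q3, b) = q3
d(q3, a) = q3
d(q3, a) = q3
d(q3, a) = q3
d(q3, a) = q3


q0 -> q3 -> q3 -> q3 -> q3 -> q3 -> q3


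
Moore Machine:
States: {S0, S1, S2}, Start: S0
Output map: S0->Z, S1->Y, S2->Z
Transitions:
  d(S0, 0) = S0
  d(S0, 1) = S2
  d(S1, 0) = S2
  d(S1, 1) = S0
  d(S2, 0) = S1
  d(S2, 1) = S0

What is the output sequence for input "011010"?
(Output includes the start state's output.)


Start: S0 (output Z)
  --0--> S0 (output Z)
  --1--> S2 (output Z)
  --1--> S0 (output Z)
  --0--> S0 (output Z)
  --1--> S2 (output Z)
  --0--> S1 (output Y)

"ZZZZZZY"


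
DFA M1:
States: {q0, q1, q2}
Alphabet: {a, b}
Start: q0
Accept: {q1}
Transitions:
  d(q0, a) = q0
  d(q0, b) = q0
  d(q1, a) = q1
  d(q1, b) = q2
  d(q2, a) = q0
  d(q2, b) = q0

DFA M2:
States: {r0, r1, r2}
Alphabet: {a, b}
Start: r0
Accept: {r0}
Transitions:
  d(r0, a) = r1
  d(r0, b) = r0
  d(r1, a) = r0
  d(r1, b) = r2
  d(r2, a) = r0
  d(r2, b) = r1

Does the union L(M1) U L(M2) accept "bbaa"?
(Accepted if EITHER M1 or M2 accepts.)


M1: final=q0 accepted=False
M2: final=r0 accepted=True

Yes, union accepts


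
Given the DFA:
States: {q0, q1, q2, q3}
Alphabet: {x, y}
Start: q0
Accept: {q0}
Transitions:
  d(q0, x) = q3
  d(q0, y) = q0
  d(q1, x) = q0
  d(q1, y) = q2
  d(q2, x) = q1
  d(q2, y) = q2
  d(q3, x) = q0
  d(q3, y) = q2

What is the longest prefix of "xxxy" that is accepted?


Run the DFA, marking each prefix where the state is accepting:
  "" -> q0 [accept]
  "x" -> q3 [reject]
  "xx" -> q0 [accept]
  "xxx" -> q3 [reject]
  "xxxy" -> q2 [reject]

"xx"


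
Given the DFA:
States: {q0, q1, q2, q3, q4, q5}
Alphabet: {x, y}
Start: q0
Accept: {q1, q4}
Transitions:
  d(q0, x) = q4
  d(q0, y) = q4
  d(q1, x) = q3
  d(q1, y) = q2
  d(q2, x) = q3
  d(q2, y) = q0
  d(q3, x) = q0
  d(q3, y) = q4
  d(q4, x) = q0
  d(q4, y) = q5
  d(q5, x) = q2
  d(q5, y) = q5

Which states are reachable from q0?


BFS from q0:
  layer 0: {q0}
  layer 1: {q4}
  layer 2: {q5}
  layer 3: {q2}
  layer 4: {q3}

{q0, q2, q3, q4, q5}


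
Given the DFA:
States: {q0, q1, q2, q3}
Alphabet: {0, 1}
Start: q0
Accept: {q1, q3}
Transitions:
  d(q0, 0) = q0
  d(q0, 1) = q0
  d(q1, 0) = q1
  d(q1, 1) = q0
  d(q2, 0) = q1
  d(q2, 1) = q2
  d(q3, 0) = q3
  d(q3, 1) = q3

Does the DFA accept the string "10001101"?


Trace: q0 -> q0 -> q0 -> q0 -> q0 -> q0 -> q0 -> q0 -> q0
Final state: q0
Accept states: {q1, q3}

No, rejected (final state q0 is not an accept state)


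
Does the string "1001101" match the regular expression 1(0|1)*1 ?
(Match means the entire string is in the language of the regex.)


|string| = 7; first = '1'; last = '1'

Yes, "1001101" matches 1(0|1)*1


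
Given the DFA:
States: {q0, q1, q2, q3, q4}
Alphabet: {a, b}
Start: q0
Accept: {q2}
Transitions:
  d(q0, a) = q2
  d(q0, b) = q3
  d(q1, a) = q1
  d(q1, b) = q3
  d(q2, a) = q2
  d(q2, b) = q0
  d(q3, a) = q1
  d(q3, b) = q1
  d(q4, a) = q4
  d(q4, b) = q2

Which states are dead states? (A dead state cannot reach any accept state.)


Forward reachability from each state:
  q0 -> reaches accept state q2 (live)
  q1 -> reaches {q1, q3}, no accept state (dead)
  q2 -> reaches accept state q2 (live)
  q3 -> reaches {q1, q3}, no accept state (dead)
  q4 -> reaches accept state q2 (live)

{q1, q3}


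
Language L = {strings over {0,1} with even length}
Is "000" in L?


length = 3; 3 mod 2 = 1

No, "000" is not in L


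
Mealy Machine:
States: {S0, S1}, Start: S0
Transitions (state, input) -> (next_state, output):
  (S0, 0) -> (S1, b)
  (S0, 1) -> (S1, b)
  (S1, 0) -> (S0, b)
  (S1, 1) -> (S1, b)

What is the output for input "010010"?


Step-by-step:
  (S0, 0) -> (S1, b)
  (S1, 1) -> (S1, b)
  (S1, 0) -> (S0, b)
  (S0, 0) -> (S1, b)
  (S1, 1) -> (S1, b)
  (S1, 0) -> (S0, b)

"bbbbbb"


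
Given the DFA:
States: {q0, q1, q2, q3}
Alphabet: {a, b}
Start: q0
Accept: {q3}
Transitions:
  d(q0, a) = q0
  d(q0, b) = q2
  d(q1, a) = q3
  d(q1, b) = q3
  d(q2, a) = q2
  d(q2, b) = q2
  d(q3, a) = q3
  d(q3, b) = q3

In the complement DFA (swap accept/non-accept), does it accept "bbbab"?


Trace: q0 -> q2 -> q2 -> q2 -> q2 -> q2
Final: q2
Original accept: {q3}
Complement: q2 is not in original accept

Yes, complement accepts (original rejects)


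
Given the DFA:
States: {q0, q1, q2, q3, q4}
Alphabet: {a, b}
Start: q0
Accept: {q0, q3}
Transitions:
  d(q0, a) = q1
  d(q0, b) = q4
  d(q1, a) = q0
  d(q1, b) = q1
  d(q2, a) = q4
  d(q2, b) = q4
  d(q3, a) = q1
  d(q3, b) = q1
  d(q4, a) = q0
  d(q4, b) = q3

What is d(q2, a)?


Looking up transition d(q2, a)

q4


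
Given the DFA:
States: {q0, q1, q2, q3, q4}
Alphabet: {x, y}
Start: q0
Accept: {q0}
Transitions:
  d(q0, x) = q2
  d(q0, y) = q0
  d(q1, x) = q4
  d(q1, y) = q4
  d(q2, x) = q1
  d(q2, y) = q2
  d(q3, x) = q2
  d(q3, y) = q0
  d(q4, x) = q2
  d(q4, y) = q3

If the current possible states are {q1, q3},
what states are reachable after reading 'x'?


Apply transition on 'x' from each current state:
  d(q1, x) = q4
  d(q3, x) = q2

{q2, q4}


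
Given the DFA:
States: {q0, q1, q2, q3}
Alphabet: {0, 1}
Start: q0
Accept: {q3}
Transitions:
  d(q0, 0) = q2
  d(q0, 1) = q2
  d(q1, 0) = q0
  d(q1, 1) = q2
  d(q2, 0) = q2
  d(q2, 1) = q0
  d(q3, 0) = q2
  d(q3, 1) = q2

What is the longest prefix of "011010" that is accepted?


Run the DFA, marking each prefix where the state is accepting:
  "" -> q0 [reject]
  "0" -> q2 [reject]
  "01" -> q0 [reject]
  "011" -> q2 [reject]
  "0110" -> q2 [reject]
  "01101" -> q0 [reject]
  "011010" -> q2 [reject]

No prefix is accepted


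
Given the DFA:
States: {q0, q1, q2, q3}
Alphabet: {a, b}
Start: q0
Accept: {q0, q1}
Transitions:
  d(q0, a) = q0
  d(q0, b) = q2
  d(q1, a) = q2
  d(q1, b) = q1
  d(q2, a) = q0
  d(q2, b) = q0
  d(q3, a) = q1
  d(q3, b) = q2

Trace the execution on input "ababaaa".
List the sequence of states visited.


Input: ababaaa
d(q0, a) = q0
d(q0, b) = q2
d(q2, a) = q0
d(q0, b) = q2
d(q2, a) = q0
d(q0, a) = q0
d(q0, a) = q0


q0 -> q0 -> q2 -> q0 -> q2 -> q0 -> q0 -> q0


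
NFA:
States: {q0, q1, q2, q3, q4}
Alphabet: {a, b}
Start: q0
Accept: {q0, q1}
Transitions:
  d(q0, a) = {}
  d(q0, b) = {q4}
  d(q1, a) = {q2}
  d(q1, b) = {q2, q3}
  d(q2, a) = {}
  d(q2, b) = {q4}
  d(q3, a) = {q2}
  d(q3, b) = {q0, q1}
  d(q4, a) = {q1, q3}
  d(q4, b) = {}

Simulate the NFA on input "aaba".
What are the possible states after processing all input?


Start: {q0}
  --a--> {}
  --a--> {}
  --b--> {}
  --a--> {}

{} (empty set, no valid transitions)


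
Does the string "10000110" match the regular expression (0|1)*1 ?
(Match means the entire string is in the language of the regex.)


|string| = 8; first = '1'; last = '0'

No, "10000110" does not match (0|1)*1


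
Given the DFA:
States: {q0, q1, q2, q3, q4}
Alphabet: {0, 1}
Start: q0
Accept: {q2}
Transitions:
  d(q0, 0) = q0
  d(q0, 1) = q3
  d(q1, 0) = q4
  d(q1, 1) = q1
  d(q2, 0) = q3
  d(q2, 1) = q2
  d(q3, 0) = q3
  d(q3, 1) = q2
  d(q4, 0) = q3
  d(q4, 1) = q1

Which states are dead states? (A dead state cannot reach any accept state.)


Forward reachability from each state:
  q0 -> reaches accept state q2 (live)
  q1 -> reaches accept state q2 (live)
  q2 -> reaches accept state q2 (live)
  q3 -> reaches accept state q2 (live)
  q4 -> reaches accept state q2 (live)

None (all states can reach an accept state)


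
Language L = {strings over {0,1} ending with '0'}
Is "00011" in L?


last symbol = '1'

No, "00011" is not in L


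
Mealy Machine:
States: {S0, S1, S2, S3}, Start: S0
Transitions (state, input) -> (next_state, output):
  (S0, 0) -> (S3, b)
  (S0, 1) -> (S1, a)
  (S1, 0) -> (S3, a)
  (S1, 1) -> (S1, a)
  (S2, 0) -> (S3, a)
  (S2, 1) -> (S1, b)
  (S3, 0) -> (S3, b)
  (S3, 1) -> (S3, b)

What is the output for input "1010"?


Step-by-step:
  (S0, 1) -> (S1, a)
  (S1, 0) -> (S3, a)
  (S3, 1) -> (S3, b)
  (S3, 0) -> (S3, b)

"aabb"


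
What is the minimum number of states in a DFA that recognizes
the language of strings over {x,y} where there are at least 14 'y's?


States: count = 0, 1, ..., 13, and a final '>= 14' state.
Total: 14 + 1 = 15. Accept = '>= 14' state.

15


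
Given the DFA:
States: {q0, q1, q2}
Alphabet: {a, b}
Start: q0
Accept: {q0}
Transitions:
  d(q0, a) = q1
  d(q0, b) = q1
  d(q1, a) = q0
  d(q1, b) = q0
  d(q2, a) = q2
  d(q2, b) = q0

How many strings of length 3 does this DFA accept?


Enumerating all length-3 strings:
  "aaa" -> q1 [reject]
  "aab" -> q1 [reject]
  "aba" -> q1 [reject]
  "abb" -> q1 [reject]
  "baa" -> q1 [reject]
  "bab" -> q1 [reject]
  "bba" -> q1 [reject]
  "bbb" -> q1 [reject]

0 out of 8


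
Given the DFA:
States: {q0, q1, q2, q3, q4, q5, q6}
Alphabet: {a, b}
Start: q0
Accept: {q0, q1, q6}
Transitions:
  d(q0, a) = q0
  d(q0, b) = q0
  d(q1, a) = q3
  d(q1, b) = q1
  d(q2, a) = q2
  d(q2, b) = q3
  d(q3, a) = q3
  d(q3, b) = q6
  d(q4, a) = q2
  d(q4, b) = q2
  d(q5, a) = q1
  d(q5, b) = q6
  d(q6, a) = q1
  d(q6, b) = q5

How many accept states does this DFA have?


Accept states listed: {q0, q1, q6}
Counting: q0(1) q1(2) q6(3)

3


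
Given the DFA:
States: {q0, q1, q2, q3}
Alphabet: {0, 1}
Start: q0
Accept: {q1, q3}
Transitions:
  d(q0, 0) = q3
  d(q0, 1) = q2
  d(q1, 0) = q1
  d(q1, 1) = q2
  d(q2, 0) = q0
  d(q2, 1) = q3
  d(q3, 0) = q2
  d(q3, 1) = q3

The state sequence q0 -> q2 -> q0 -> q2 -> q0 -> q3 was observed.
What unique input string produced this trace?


Trace back each transition to find the symbol:
  q0 --[1]--> q2
  q2 --[0]--> q0
  q0 --[1]--> q2
  q2 --[0]--> q0
  q0 --[0]--> q3

"10100"


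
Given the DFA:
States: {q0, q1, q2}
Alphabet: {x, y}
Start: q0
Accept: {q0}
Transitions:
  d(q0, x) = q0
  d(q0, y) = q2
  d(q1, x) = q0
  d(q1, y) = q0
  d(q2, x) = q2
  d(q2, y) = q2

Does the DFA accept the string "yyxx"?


Trace: q0 -> q2 -> q2 -> q2 -> q2
Final state: q2
Accept states: {q0}

No, rejected (final state q2 is not an accept state)


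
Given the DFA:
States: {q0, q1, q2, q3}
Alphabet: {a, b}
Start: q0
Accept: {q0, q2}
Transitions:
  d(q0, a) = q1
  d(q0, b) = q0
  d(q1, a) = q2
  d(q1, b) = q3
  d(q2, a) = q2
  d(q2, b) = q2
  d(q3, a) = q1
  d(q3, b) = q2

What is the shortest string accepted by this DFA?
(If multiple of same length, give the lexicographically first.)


BFS by string length (lex-first path to each state shown):
  len 0: q0<-""
Found accept state at length 0.

"" (empty string)


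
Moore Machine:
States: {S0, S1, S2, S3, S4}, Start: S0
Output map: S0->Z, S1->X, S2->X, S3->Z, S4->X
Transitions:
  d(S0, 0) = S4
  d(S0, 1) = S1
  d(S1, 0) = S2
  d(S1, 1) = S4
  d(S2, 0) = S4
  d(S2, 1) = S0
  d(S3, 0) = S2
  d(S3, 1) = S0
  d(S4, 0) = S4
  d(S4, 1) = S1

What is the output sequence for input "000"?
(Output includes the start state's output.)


Start: S0 (output Z)
  --0--> S4 (output X)
  --0--> S4 (output X)
  --0--> S4 (output X)

"ZXXX"


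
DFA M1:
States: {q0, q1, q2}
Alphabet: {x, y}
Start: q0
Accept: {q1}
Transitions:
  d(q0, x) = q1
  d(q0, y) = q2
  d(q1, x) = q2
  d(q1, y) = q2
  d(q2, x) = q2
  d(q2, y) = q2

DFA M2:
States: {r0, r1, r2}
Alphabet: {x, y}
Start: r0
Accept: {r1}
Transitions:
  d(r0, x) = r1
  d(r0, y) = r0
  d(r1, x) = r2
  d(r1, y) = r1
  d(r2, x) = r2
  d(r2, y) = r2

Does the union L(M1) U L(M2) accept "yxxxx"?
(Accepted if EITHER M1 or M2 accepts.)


M1: final=q2 accepted=False
M2: final=r2 accepted=False

No, union rejects (neither accepts)


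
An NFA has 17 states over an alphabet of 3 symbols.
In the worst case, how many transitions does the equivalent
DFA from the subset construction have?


Subset construction: one DFA state per subset of NFA states = 2^17 = 131072 states.
Each DFA state has 3 outgoing transitions: 131072 * 3 = 393216

393216


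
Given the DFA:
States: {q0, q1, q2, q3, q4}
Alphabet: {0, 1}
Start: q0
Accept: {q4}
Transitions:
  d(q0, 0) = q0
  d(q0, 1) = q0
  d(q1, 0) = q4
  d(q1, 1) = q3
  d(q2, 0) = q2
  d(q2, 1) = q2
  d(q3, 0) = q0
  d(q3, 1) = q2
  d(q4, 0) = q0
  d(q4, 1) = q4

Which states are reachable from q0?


BFS from q0:
  layer 0: {q0}

{q0}


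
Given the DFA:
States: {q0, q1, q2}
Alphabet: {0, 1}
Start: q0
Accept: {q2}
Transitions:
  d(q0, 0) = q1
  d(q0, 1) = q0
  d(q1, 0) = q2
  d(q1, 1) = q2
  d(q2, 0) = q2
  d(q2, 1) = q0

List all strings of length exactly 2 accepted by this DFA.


All strings of length 2: 4 total
Accepted: 2

"00", "01"


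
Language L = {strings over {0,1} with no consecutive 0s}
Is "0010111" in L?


'00' occurs at index 0

No, "0010111" is not in L


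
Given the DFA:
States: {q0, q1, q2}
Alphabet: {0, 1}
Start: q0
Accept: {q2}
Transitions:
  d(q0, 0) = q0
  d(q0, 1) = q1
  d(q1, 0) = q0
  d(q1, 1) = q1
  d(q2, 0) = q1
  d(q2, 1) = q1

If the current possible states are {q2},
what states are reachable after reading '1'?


Apply transition on '1' from each current state:
  d(q2, 1) = q1

{q1}


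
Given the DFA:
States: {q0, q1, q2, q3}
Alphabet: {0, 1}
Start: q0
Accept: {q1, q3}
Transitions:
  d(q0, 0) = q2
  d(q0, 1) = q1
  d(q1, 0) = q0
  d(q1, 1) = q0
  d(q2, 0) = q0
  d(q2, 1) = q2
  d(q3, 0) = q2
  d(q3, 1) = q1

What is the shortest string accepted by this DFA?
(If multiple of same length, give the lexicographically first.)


BFS by string length (lex-first path to each state shown):
  len 0: q0<-""
  len 1: q1<-"1", q2<-"0"
Found accept state at length 1.

"1"


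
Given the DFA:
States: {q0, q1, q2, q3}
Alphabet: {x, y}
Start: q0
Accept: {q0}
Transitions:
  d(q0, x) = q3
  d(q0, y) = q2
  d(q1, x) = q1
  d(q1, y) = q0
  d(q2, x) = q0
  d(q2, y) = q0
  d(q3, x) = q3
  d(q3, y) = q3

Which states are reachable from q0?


BFS from q0:
  layer 0: {q0}
  layer 1: {q2, q3}

{q0, q2, q3}


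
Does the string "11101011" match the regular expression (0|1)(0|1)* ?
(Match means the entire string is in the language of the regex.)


|string| = 8; first = '1'; last = '1'

Yes, "11101011" matches (0|1)(0|1)*


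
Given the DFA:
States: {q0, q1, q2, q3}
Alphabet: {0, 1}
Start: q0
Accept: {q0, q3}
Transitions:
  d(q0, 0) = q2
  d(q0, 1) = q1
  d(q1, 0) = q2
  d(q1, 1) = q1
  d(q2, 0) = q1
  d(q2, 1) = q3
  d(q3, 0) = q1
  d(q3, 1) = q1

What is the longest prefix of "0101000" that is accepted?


Run the DFA, marking each prefix where the state is accepting:
  "" -> q0 [accept]
  "0" -> q2 [reject]
  "01" -> q3 [accept]
  "010" -> q1 [reject]
  "0101" -> q1 [reject]
  "01010" -> q2 [reject]
  "010100" -> q1 [reject]
  "0101000" -> q2 [reject]

"01"


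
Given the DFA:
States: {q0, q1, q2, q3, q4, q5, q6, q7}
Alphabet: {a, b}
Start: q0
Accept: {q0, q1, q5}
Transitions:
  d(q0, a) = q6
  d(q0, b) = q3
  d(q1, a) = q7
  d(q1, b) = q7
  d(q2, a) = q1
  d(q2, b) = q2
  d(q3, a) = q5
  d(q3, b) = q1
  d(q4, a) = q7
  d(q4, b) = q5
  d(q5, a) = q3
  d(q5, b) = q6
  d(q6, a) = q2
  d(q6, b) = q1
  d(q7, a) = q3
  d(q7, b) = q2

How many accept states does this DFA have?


Accept states listed: {q0, q1, q5}
Counting: q0(1) q1(2) q5(3)

3


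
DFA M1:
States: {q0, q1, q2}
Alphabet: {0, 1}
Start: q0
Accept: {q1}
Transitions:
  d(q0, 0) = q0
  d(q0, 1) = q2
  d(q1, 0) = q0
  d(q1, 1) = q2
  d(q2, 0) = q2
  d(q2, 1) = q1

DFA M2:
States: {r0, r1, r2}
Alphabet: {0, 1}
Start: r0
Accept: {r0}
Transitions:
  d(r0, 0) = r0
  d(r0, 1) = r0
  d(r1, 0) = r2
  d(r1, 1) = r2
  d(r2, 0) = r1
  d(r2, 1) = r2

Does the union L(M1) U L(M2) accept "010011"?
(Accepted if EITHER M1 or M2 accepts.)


M1: final=q2 accepted=False
M2: final=r0 accepted=True

Yes, union accepts


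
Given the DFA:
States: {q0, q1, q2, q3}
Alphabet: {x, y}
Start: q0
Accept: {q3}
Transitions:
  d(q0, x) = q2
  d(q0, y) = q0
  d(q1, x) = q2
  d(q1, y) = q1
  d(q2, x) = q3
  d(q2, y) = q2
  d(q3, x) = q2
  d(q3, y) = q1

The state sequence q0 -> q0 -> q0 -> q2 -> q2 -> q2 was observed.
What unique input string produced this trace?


Trace back each transition to find the symbol:
  q0 --[y]--> q0
  q0 --[y]--> q0
  q0 --[x]--> q2
  q2 --[y]--> q2
  q2 --[y]--> q2

"yyxyy"


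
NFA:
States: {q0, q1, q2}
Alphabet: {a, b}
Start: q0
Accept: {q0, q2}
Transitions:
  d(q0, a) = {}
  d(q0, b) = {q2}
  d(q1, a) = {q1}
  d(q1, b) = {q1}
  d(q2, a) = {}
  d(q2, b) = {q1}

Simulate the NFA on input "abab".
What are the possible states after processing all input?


Start: {q0}
  --a--> {}
  --b--> {}
  --a--> {}
  --b--> {}

{} (empty set, no valid transitions)


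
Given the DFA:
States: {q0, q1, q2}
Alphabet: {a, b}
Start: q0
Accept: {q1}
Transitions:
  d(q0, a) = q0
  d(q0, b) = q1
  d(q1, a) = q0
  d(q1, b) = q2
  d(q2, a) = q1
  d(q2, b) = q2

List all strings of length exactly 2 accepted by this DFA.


All strings of length 2: 4 total
Accepted: 1

"ab"


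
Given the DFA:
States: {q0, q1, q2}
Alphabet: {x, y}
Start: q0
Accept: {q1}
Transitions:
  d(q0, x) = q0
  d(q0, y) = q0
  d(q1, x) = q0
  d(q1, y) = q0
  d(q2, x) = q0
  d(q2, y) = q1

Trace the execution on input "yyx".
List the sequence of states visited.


Input: yyx
d(q0, y) = q0
d(q0, y) = q0
d(q0, x) = q0


q0 -> q0 -> q0 -> q0


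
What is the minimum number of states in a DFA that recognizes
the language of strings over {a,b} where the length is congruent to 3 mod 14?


States track (length) mod 14.
Need 14 states: one per remainder 0..13; accept = remainder 3.

14


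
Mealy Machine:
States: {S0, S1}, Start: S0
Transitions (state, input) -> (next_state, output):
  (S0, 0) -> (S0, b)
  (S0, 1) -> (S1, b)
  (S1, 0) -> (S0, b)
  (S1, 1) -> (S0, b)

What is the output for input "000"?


Step-by-step:
  (S0, 0) -> (S0, b)
  (S0, 0) -> (S0, b)
  (S0, 0) -> (S0, b)

"bbb"


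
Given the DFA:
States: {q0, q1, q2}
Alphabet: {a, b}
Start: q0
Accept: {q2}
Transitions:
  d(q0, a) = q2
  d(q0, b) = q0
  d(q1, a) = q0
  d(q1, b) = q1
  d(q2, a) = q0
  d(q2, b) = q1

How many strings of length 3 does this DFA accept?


Enumerating all length-3 strings:
  "aaa" -> q2 [accept]
  "aab" -> q0 [reject]
  "aba" -> q0 [reject]
  "abb" -> q1 [reject]
  "baa" -> q0 [reject]
  "bab" -> q1 [reject]
  "bba" -> q2 [accept]
  "bbb" -> q0 [reject]

2 out of 8


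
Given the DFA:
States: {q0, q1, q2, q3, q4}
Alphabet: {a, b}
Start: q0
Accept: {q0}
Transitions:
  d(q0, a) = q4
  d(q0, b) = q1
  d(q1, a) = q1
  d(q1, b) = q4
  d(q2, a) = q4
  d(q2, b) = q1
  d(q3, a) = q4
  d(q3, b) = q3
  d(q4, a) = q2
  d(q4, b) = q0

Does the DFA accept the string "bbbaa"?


Trace: q0 -> q1 -> q4 -> q0 -> q4 -> q2
Final state: q2
Accept states: {q0}

No, rejected (final state q2 is not an accept state)


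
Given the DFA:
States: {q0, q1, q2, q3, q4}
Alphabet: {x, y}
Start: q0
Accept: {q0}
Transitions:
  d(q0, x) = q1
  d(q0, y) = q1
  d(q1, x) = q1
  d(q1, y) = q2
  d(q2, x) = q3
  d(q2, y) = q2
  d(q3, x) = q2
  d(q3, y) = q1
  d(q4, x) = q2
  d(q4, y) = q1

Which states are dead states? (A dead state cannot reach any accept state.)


Forward reachability from each state:
  q0 -> reaches accept state q0 (live)
  q1 -> reaches {q1, q2, q3}, no accept state (dead)
  q2 -> reaches {q1, q2, q3}, no accept state (dead)
  q3 -> reaches {q1, q2, q3}, no accept state (dead)
  q4 -> reaches {q1, q2, q3, q4}, no accept state (dead)

{q1, q2, q3, q4}


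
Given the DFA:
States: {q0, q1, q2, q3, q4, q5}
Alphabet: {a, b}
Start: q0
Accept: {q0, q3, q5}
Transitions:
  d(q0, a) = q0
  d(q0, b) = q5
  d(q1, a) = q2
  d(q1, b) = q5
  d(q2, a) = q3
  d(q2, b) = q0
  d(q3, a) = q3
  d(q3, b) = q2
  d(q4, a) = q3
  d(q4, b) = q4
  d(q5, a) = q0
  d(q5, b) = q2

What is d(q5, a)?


Looking up transition d(q5, a)

q0


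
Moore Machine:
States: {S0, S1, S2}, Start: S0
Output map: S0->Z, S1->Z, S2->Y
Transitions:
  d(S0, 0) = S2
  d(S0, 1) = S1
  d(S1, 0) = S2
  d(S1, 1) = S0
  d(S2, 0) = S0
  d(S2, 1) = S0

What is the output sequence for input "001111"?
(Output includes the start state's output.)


Start: S0 (output Z)
  --0--> S2 (output Y)
  --0--> S0 (output Z)
  --1--> S1 (output Z)
  --1--> S0 (output Z)
  --1--> S1 (output Z)
  --1--> S0 (output Z)

"ZYZZZZZ"


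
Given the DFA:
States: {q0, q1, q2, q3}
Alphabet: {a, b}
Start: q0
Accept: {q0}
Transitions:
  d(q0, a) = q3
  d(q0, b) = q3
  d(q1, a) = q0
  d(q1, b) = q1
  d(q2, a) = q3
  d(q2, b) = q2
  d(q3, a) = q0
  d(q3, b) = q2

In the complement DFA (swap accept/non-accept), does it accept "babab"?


Trace: q0 -> q3 -> q0 -> q3 -> q0 -> q3
Final: q3
Original accept: {q0}
Complement: q3 is not in original accept

Yes, complement accepts (original rejects)


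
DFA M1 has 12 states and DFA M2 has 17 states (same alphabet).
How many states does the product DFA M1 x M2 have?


Product construction pairs every M1 state with every M2 state.
12 * 17 = 204

204


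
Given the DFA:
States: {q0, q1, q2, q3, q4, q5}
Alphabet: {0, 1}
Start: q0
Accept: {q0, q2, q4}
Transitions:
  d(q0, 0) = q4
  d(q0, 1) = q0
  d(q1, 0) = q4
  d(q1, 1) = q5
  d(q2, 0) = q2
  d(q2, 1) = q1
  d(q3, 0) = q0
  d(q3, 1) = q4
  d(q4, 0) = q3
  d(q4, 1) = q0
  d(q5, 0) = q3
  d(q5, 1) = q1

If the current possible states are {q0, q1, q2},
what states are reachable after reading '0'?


Apply transition on '0' from each current state:
  d(q0, 0) = q4
  d(q1, 0) = q4
  d(q2, 0) = q2

{q2, q4}


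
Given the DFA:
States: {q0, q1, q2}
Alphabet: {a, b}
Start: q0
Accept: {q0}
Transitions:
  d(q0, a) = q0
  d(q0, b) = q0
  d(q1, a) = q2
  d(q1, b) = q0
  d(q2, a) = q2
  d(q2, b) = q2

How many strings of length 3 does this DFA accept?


Enumerating all length-3 strings:
  "aaa" -> q0 [accept]
  "aab" -> q0 [accept]
  "aba" -> q0 [accept]
  "abb" -> q0 [accept]
  "baa" -> q0 [accept]
  "bab" -> q0 [accept]
  "bba" -> q0 [accept]
  "bbb" -> q0 [accept]

8 out of 8


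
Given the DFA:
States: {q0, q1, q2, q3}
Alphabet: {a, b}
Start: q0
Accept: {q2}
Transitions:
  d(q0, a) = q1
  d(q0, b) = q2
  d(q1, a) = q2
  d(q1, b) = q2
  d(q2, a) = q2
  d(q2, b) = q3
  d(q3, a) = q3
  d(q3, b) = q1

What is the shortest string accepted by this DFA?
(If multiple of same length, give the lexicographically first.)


BFS by string length (lex-first path to each state shown):
  len 0: q0<-""
  len 1: q1<-"a", q2<-"b"
Found accept state at length 1.

"b"


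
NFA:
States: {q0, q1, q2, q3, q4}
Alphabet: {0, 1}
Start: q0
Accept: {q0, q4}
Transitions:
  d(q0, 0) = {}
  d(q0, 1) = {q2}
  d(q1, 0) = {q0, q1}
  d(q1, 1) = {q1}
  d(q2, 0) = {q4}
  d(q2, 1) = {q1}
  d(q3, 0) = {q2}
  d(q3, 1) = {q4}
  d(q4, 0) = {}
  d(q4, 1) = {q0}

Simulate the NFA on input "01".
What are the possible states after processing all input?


Start: {q0}
  --0--> {}
  --1--> {}

{} (empty set, no valid transitions)


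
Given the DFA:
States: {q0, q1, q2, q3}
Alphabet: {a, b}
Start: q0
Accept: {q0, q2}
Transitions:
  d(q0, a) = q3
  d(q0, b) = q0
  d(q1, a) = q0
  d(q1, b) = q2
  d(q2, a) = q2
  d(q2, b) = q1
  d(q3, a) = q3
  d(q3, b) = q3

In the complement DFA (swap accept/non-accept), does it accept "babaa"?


Trace: q0 -> q0 -> q3 -> q3 -> q3 -> q3
Final: q3
Original accept: {q0, q2}
Complement: q3 is not in original accept

Yes, complement accepts (original rejects)


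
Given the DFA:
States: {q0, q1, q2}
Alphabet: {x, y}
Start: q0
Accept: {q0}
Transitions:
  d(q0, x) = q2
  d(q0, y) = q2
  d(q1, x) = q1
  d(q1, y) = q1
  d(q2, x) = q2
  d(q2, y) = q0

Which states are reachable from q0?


BFS from q0:
  layer 0: {q0}
  layer 1: {q2}

{q0, q2}


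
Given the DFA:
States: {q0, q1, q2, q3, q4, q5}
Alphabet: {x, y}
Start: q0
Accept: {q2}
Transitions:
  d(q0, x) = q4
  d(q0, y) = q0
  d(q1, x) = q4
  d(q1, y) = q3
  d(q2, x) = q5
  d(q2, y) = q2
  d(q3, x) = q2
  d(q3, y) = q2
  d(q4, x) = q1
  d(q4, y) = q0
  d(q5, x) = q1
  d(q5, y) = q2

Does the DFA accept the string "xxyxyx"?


Trace: q0 -> q4 -> q1 -> q3 -> q2 -> q2 -> q5
Final state: q5
Accept states: {q2}

No, rejected (final state q5 is not an accept state)


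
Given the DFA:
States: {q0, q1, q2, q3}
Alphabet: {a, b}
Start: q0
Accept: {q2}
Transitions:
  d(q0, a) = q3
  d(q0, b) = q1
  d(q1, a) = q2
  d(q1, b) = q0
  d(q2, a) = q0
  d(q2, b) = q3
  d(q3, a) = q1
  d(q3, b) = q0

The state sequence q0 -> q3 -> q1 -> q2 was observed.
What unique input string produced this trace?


Trace back each transition to find the symbol:
  q0 --[a]--> q3
  q3 --[a]--> q1
  q1 --[a]--> q2

"aaa"


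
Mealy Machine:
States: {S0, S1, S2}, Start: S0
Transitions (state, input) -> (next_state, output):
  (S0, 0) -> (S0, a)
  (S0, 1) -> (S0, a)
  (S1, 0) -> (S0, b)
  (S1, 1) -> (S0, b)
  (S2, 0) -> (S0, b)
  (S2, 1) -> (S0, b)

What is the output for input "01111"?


Step-by-step:
  (S0, 0) -> (S0, a)
  (S0, 1) -> (S0, a)
  (S0, 1) -> (S0, a)
  (S0, 1) -> (S0, a)
  (S0, 1) -> (S0, a)

"aaaaa"


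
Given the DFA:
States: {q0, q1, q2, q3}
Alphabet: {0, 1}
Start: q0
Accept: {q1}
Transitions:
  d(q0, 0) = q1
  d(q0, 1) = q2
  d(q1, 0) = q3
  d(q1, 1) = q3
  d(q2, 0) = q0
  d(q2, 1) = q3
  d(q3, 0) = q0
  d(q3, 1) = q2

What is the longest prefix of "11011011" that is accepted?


Run the DFA, marking each prefix where the state is accepting:
  "" -> q0 [reject]
  "1" -> q2 [reject]
  "11" -> q3 [reject]
  "110" -> q0 [reject]
  "1101" -> q2 [reject]
  "11011" -> q3 [reject]
  "110110" -> q0 [reject]
  "1101101" -> q2 [reject]
  "11011011" -> q3 [reject]

No prefix is accepted


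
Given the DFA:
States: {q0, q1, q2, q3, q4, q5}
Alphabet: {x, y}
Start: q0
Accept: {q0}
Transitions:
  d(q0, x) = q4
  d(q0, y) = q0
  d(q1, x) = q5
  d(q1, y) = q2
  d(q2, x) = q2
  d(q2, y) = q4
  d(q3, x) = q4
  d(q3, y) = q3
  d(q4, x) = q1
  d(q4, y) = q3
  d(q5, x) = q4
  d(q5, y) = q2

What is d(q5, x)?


Looking up transition d(q5, x)

q4


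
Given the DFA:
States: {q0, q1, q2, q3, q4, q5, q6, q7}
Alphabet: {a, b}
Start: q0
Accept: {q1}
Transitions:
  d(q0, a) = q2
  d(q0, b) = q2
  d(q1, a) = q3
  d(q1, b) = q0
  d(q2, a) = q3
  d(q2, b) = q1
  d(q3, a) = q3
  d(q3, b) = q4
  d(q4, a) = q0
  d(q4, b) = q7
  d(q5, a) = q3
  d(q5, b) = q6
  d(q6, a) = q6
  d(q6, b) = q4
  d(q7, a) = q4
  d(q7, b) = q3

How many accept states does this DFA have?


Accept states listed: {q1}
Counting: q1(1)

1


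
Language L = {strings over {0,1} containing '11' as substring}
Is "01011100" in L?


'11' occurs at index 3

Yes, "01011100" is in L


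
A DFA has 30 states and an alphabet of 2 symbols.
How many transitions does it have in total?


Each state has exactly one transition per symbol.
30 * 2 = 60

60


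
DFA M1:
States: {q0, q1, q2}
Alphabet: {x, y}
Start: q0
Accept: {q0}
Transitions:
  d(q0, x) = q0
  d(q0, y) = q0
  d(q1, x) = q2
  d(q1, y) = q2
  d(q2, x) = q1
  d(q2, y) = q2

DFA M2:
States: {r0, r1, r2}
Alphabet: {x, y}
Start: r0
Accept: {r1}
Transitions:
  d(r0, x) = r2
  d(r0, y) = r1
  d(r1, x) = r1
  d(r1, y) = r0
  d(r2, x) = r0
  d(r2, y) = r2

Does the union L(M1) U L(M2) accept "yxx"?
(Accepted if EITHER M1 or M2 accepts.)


M1: final=q0 accepted=True
M2: final=r1 accepted=True

Yes, union accepts


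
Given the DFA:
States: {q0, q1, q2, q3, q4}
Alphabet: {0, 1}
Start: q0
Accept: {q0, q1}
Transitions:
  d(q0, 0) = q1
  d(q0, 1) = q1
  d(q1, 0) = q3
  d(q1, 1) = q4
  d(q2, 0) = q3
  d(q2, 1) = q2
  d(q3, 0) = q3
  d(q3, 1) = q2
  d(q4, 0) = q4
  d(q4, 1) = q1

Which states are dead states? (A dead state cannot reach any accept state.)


Forward reachability from each state:
  q0 -> reaches accept state q0 (live)
  q1 -> reaches accept state q1 (live)
  q2 -> reaches {q2, q3}, no accept state (dead)
  q3 -> reaches {q2, q3}, no accept state (dead)
  q4 -> reaches accept state q1 (live)

{q2, q3}


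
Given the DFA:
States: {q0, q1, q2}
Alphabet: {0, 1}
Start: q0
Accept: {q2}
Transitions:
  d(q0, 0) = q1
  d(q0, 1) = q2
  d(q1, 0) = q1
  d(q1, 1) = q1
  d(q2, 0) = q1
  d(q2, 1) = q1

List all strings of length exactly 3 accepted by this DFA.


All strings of length 3: 8 total
Accepted: 0

None


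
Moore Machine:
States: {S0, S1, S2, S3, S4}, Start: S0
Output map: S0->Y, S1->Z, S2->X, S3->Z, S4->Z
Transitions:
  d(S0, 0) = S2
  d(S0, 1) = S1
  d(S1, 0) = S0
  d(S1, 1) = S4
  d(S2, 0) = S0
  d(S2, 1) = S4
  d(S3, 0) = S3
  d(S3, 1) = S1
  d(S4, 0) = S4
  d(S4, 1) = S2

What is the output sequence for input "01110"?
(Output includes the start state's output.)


Start: S0 (output Y)
  --0--> S2 (output X)
  --1--> S4 (output Z)
  --1--> S2 (output X)
  --1--> S4 (output Z)
  --0--> S4 (output Z)

"YXZXZZ"


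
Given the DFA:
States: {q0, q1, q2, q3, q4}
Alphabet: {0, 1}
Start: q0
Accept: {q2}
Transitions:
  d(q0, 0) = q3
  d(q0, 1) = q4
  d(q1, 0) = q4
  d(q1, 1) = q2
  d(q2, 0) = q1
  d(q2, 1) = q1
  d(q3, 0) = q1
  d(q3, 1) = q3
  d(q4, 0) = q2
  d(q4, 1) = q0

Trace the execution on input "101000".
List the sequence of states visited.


Input: 101000
d(q0, 1) = q4
d(q4, 0) = q2
d(q2, 1) = q1
d(q1, 0) = q4
d(q4, 0) = q2
d(q2, 0) = q1


q0 -> q4 -> q2 -> q1 -> q4 -> q2 -> q1


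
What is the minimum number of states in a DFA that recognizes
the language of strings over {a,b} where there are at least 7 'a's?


States: count = 0, 1, ..., 6, and a final '>= 7' state.
Total: 7 + 1 = 8. Accept = '>= 7' state.

8


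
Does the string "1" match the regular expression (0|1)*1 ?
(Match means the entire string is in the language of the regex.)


|string| = 1; first = '1'; last = '1'

Yes, "1" matches (0|1)*1


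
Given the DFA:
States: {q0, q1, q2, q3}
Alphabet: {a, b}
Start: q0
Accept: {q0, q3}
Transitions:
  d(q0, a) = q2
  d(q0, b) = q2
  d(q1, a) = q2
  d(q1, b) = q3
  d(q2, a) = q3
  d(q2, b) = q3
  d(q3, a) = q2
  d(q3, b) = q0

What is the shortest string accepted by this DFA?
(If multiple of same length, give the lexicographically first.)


BFS by string length (lex-first path to each state shown):
  len 0: q0<-""
Found accept state at length 0.

"" (empty string)


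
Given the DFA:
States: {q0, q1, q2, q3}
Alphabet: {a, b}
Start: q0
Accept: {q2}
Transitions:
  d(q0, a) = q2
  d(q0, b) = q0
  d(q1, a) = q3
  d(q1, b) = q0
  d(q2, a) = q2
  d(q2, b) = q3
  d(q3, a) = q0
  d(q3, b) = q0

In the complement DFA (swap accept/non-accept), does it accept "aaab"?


Trace: q0 -> q2 -> q2 -> q2 -> q3
Final: q3
Original accept: {q2}
Complement: q3 is not in original accept

Yes, complement accepts (original rejects)


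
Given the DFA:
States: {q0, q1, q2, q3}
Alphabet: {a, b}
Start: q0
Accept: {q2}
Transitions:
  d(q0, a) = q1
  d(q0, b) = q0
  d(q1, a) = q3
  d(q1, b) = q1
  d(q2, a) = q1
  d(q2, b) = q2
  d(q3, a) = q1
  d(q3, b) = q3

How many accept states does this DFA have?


Accept states listed: {q2}
Counting: q2(1)

1


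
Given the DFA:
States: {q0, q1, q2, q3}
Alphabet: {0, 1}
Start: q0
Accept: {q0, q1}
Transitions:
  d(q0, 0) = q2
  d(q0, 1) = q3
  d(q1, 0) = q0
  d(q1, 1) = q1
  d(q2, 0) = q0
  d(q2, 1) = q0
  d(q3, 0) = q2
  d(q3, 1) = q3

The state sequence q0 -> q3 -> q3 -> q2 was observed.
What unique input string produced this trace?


Trace back each transition to find the symbol:
  q0 --[1]--> q3
  q3 --[1]--> q3
  q3 --[0]--> q2

"110"


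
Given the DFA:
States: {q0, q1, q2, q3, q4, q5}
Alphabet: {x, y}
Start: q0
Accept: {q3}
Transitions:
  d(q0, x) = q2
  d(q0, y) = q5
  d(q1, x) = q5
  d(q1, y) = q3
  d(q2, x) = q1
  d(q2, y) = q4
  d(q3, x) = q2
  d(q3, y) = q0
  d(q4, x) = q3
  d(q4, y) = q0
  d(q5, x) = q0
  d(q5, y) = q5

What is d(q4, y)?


Looking up transition d(q4, y)

q0


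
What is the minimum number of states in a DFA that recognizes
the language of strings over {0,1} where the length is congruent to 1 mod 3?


States track (length) mod 3.
Need 3 states: one per remainder 0..2; accept = remainder 1.

3


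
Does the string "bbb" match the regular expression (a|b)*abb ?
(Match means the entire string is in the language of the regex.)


|string| = 3; first = 'b'; last = 'b'

No, "bbb" does not match (a|b)*abb


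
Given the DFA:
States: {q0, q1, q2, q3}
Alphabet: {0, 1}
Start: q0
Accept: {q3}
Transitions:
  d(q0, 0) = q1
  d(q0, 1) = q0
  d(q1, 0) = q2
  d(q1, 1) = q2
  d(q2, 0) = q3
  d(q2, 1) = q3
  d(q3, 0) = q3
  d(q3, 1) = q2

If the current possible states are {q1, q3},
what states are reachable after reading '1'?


Apply transition on '1' from each current state:
  d(q1, 1) = q2
  d(q3, 1) = q2

{q2}
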